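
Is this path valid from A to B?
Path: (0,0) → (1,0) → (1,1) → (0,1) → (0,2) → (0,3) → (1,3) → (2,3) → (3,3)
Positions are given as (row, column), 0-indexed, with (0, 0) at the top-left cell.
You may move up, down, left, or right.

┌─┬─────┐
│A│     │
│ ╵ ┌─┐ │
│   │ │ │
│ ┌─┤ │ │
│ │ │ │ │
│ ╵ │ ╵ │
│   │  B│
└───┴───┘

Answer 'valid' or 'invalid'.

Checking path validity:
Result: All consecutive moves are passable.

valid

Correct solution:

┌─┬─────┐
│A│↱ → ↓│
│ ╵ ┌─┐ │
│↳ ↑│ │↓│
│ ┌─┤ │ │
│ │ │ │↓│
│ ╵ │ ╵ │
│   │  B│
└───┴───┘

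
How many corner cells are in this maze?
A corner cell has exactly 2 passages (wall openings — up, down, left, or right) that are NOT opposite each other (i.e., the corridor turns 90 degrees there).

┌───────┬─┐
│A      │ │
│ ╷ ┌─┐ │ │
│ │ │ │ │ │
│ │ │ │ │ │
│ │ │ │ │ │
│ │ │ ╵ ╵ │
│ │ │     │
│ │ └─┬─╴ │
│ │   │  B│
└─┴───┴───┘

Counting corner cells (2 non-opposite passages):
Total corners: 5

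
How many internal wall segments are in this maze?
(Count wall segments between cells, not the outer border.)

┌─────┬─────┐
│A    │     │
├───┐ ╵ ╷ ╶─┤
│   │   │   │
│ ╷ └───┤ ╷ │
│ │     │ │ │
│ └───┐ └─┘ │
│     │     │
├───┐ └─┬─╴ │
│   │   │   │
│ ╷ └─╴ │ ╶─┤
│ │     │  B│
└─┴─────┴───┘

Counting internal wall segments:
Total internal walls: 25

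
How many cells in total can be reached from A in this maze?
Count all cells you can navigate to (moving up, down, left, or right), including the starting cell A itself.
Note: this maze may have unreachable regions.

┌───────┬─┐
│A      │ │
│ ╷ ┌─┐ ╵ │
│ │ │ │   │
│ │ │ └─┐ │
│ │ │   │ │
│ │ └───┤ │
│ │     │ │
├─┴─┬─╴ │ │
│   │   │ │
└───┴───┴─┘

Using BFS/flood-fill to find all reachable cells from A:
Maze size: 5 × 5 = 25 total cells
5 cell(s) are walled off and cannot be reached from A.
Reachable cells: 20

Reachable region (· marks reachable cells):

┌───────┬─┐
│A · · ·│·│
│ ╷ ┌─┐ ╵ │
│·│·│ │· ·│
│ │ │ └─┐ │
│·│·│   │·│
│ │ └───┤ │
│·│· · ·│·│
├─┴─┬─╴ │ │
│   │· ·│·│
└───┴───┴─┘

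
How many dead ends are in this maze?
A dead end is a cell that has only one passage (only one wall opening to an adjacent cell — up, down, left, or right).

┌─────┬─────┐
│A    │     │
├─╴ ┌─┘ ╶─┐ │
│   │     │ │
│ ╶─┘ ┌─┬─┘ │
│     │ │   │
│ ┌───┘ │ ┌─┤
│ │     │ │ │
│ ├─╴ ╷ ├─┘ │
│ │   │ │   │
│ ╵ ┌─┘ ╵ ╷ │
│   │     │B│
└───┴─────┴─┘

Checking each cell for number of passages:

Dead ends found at positions:
  (0, 0)
  (0, 2)
  (1, 4)
  (2, 3)
  (3, 1)
  (3, 4)
  (3, 5)
  (5, 2)
  (5, 5)
Total dead ends: 9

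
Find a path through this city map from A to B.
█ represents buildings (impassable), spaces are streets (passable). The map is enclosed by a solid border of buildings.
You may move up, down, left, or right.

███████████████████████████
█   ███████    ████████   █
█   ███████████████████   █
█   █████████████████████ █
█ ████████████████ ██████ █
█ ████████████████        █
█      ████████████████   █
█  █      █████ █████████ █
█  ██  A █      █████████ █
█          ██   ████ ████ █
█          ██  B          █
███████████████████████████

Finding the shortest path from A to B:
Movement: cardinal only
Path length: 12 steps
Directions: down → right → right → right → up → right → right → right → down → down → right → right

Solution:

███████████████████████████
█   ███████    ████████   █
█   ███████████████████   █
█   █████████████████████ █
█ ████████████████ ██████ █
█ ████████████████        █
█      ████████████████   █
█  █      █████ █████████ █
█  ██  A █↱→→↓  █████████ █
█      ↳→→↑██↓  ████ ████ █
█          ██↳→B          █
███████████████████████████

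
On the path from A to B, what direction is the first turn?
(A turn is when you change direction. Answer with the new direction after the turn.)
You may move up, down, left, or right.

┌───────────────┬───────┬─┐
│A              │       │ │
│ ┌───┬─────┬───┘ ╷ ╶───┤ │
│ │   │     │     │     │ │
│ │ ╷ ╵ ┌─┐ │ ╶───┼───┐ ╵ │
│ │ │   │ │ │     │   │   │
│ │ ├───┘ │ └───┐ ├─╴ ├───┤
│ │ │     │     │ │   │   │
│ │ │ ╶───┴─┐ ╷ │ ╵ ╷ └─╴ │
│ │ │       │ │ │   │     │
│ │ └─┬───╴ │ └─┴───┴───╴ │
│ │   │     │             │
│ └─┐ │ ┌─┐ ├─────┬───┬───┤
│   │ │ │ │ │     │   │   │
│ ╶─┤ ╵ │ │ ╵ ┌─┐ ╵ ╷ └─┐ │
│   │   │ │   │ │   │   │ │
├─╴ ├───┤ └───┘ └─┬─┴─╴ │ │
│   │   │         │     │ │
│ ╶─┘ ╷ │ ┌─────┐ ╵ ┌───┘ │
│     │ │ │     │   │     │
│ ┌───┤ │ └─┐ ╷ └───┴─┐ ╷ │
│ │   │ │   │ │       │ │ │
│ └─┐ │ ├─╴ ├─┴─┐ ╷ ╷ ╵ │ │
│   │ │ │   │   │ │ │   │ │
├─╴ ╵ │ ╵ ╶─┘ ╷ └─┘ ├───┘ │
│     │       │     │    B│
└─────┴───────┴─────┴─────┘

Directions: down, down, down, down, down, down, down, right, down, left, down, right, right, up, right, down, down, down, down, right, right, right, up, right, down, right, right, up, up, right, down, right, up, up, right, down, down, down
First turn direction: right

Solution:

┌───────────────┬───────┬─┐
│A              │       │ │
│ ┌───┬─────┬───┘ ╷ ╶───┤ │
│↓│   │     │     │     │ │
│ │ ╷ ╵ ┌─┐ │ ╶───┼───┐ ╵ │
│↓│ │   │ │ │     │   │   │
│ │ ├───┘ │ └───┐ ├─╴ ├───┤
│↓│ │     │     │ │   │   │
│ │ │ ╶───┴─┐ ╷ │ ╵ ╷ └─╴ │
│↓│ │       │ │ │   │     │
│ │ └─┬───╴ │ └─┴───┴───╴ │
│↓│   │     │             │
│ └─┐ │ ┌─┐ ├─────┬───┬───┤
│↓  │ │ │ │ │     │   │   │
│ ╶─┤ ╵ │ │ ╵ ┌─┐ ╵ ╷ └─┐ │
│↳ ↓│   │ │   │ │   │   │ │
├─╴ ├───┤ └───┘ └─┬─┴─╴ │ │
│↓ ↲│↱ ↓│         │     │ │
│ ╶─┘ ╷ │ ┌─────┐ ╵ ┌───┘ │
│↳ → ↑│↓│ │     │   │  ↱ ↓│
│ ┌───┤ │ └─┐ ╷ └───┴─┐ ╷ │
│ │   │↓│   │ │    ↱ ↓│↑│↓│
│ └─┐ │ ├─╴ ├─┴─┐ ╷ ╷ ╵ │ │
│   │ │↓│   │↱ ↓│ │↑│↳ ↑│↓│
├─╴ ╵ │ ╵ ╶─┘ ╷ └─┘ ├───┘ │
│     │↳ → → ↑│↳ → ↑│    B│
└─────┴───────┴─────┴─────┘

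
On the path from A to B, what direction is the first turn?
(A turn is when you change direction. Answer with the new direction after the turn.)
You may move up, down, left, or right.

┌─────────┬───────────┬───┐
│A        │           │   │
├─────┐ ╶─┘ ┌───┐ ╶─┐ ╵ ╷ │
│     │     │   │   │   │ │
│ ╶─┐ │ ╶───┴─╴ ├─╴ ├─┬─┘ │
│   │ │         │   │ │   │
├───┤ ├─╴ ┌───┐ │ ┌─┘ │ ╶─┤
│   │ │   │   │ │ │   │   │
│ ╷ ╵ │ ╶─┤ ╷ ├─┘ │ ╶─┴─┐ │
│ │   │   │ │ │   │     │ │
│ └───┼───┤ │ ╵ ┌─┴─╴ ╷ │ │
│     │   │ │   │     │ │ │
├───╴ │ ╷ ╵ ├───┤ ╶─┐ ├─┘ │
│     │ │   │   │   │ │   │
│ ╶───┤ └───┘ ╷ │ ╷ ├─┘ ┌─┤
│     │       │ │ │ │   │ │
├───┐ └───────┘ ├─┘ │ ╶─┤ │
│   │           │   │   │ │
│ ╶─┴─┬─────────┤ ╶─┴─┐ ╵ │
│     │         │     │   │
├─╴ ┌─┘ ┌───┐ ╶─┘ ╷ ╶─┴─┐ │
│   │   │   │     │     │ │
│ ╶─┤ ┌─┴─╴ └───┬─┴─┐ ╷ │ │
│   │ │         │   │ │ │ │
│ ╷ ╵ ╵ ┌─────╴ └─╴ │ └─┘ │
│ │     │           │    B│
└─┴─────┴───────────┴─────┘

Directions: right, right, right, down, right, right, up, right, right, right, right, right, down, right, up, right, down, down, left, down, right, down, down, down, left, down, left, down, right, down, right, down, down, down
First turn direction: down

Solution:

┌─────────┬───────────┬───┐
│A → → ↓  │↱ → → → → ↓│↱ ↓│
├─────┐ ╶─┘ ┌───┐ ╶─┐ ╵ ╷ │
│     │↳ → ↑│   │   │↳ ↑│↓│
│ ╶─┐ │ ╶───┴─╴ ├─╴ ├─┬─┘ │
│   │ │         │   │ │↓ ↲│
├───┤ ├─╴ ┌───┐ │ ┌─┘ │ ╶─┤
│   │ │   │   │ │ │   │↳ ↓│
│ ╷ ╵ │ ╶─┤ ╷ ├─┘ │ ╶─┴─┐ │
│ │   │   │ │ │   │     │↓│
│ └───┼───┤ │ ╵ ┌─┴─╴ ╷ │ │
│     │   │ │   │     │ │↓│
├───╴ │ ╷ ╵ ├───┤ ╶─┐ ├─┘ │
│     │ │   │   │   │ │↓ ↲│
│ ╶───┤ └───┘ ╷ │ ╷ ├─┘ ┌─┤
│     │       │ │ │ │↓ ↲│ │
├───┐ └───────┘ ├─┘ │ ╶─┤ │
│   │           │   │↳ ↓│ │
│ ╶─┴─┬─────────┤ ╶─┴─┐ ╵ │
│     │         │     │↳ ↓│
├─╴ ┌─┘ ┌───┐ ╶─┘ ╷ ╶─┴─┐ │
│   │   │   │     │     │↓│
│ ╶─┤ ┌─┴─╴ └───┬─┴─┐ ╷ │ │
│   │ │         │   │ │ │↓│
│ ╷ ╵ ╵ ┌─────╴ └─╴ │ └─┘ │
│ │     │           │    B│
└─┴─────┴───────────┴─────┘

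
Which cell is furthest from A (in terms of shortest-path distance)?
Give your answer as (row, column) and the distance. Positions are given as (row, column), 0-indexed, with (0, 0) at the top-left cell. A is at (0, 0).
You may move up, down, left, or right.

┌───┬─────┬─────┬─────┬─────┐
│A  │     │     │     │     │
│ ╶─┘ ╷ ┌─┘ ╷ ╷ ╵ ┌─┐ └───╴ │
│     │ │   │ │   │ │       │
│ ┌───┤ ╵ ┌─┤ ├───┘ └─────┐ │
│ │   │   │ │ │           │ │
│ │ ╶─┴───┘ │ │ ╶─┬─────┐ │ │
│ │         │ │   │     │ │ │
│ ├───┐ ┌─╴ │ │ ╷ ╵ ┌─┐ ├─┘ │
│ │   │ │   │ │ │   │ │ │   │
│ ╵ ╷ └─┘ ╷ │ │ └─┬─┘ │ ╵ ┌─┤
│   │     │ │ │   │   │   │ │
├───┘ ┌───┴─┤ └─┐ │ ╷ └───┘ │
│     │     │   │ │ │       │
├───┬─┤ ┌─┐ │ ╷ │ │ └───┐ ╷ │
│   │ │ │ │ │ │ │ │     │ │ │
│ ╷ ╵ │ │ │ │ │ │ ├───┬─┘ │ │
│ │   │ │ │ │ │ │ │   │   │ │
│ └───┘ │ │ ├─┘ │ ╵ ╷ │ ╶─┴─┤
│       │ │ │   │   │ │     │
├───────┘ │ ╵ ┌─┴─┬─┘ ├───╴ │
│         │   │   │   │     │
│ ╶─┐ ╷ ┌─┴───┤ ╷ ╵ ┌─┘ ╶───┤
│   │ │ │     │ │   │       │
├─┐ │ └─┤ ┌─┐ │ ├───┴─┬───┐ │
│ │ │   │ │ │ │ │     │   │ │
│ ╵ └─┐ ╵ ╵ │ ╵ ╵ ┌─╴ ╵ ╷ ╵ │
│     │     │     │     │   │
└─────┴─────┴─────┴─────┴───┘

Computing BFS distances from A to all cells:
Furthest cell: (7, 11)
Distance: 88 steps

Path from A to the furthest cell:

┌───┬─────┬─────┬─────┬─────┐
│A  │↱ ↓  │↱ → ↓│↱ → ↓│     │
│ ╶─┘ ╷ ┌─┘ ╷ ╷ ╵ ┌─┐ └───╴ │
│↳ → ↑│↓│↱ ↑│ │↳ ↑│ │↳ → → ↓│
│ ┌───┤ ╵ ┌─┤ ├───┘ └─────┐ │
│ │   │↳ ↑│ │ │           │↓│
│ │ ╶─┴───┘ │ │ ╶─┬─────┐ │ │
│ │         │ │↓ ↰│↓ ← ↰│ │↓│
│ ├───┐ ┌─╴ │ │ ╷ ╵ ┌─┐ ├─┘ │
│ │   │ │   │ │↓│↑ ↲│ │↑│↓ ↲│
│ ╵ ╷ └─┘ ╷ │ │ └─┬─┘ │ ╵ ┌─┤
│   │     │ │ │↳ ↓│↓ ↰│↑ ↲│ │
├───┘ ┌───┴─┤ └─┐ │ ╷ └───┘ │
│     │     │   │↓│↓│↑ ← ↰  │
├───┬─┤ ┌─┐ │ ╷ │ │ └───┐ ╷ │
│   │ │ │ │ │ │ │↓│↳ → B│↑│ │
│ ╷ ╵ │ │ │ │ │ │ ├───┬─┘ │ │
│ │   │ │ │ │ │ │↓│↱ ↓│↱ ↑│ │
│ └───┘ │ │ ├─┘ │ ╵ ╷ │ ╶─┴─┤
│       │ │ │   │↳ ↑│↓│↑ ← ↰│
├───────┘ │ ╵ ┌─┴─┬─┘ ├───╴ │
│         │   │↓ ↰│↓ ↲│↱ → ↑│
│ ╶─┐ ╷ ┌─┴───┤ ╷ ╵ ┌─┘ ╶───┤
│   │ │ │     │↓│↑ ↲│  ↑ ← ↰│
├─┐ │ └─┤ ┌─┐ │ ├───┴─┬───┐ │
│ │ │   │ │ │ │↓│↱ → ↓│↱ ↓│↑│
│ ╵ └─┐ ╵ ╵ │ ╵ ╵ ┌─╴ ╵ ╷ ╵ │
│     │     │  ↳ ↑│  ↳ ↑│↳ ↑│
└─────┴─────┴─────┴─────┴───┘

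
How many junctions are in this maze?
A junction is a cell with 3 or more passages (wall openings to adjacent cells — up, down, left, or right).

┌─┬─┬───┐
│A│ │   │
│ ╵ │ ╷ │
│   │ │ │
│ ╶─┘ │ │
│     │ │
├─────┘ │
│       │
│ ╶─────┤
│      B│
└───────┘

Checking each cell for number of passages:

Junctions found (3+ passages):
  (1, 0): 3 passages
Total junctions: 1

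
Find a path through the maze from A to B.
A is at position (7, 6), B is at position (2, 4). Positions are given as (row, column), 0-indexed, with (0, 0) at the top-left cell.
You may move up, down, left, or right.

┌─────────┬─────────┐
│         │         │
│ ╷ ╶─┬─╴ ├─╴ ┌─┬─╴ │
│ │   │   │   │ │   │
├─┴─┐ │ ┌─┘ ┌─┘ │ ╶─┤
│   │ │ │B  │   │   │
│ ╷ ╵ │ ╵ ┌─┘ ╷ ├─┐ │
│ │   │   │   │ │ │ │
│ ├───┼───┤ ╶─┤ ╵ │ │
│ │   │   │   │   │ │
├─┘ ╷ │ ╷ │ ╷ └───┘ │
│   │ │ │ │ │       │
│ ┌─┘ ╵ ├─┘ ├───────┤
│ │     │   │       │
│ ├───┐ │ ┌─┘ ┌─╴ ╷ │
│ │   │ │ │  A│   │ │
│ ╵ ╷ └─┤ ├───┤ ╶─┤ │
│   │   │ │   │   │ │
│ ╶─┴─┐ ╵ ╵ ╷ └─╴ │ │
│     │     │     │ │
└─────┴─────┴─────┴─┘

Finding the shortest path from (7, 6) to (2, 4):
Path length: 39 steps
Directions: up → right → right → down → left → down → right → down → left → left → up → left → down → left → up → up → up → right → up → up → right → down → right → right → right → up → up → up → left → up → right → up → left → left → left → down → left → down → left

Solution:

┌─────────┬─────────┐
│         │  ↓ ← ← ↰│
│ ╷ ╶─┬─╴ ├─╴ ┌─┬─╴ │
│ │   │   │↓ ↲│ │↱ ↑│
├─┴─┐ │ ┌─┘ ┌─┘ │ ╶─┤
│   │ │ │B ↲│   │↑ ↰│
│ ╷ ╵ │ ╵ ┌─┘ ╷ ├─┐ │
│ │   │   │   │ │ │↑│
│ ├───┼───┤ ╶─┤ ╵ │ │
│ │   │   │↱ ↓│   │↑│
├─┘ ╷ │ ╷ │ ╷ └───┘ │
│   │ │ │ │↑│↳ → → ↑│
│ ┌─┘ ╵ ├─┘ ├───────┤
│ │     │↱ ↑│↱ → ↓  │
│ ├───┐ │ ┌─┘ ┌─╴ ╷ │
│ │   │ │↑│  A│↓ ↲│ │
│ ╵ ╷ └─┤ ├───┤ ╶─┤ │
│   │   │↑│↓ ↰│↳ ↓│ │
│ ╶─┴─┐ ╵ ╵ ╷ └─╴ │ │
│     │  ↑ ↲│↑ ← ↲│ │
└─────┴─────┴─────┴─┘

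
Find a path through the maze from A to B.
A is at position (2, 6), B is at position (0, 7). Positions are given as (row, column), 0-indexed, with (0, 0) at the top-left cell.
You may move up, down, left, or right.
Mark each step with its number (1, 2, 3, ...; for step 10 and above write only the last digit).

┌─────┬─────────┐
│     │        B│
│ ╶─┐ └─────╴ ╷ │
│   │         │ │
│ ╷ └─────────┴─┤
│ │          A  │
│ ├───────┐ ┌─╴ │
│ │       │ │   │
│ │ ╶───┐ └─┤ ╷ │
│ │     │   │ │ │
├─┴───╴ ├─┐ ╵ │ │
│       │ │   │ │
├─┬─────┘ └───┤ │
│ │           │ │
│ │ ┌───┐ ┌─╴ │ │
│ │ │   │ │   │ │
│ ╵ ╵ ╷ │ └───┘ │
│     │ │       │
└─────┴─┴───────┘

Finding the shortest path from (2, 6) to (0, 7):
Path length: 17 steps
Directions: left → left → left → left → left → up → left → up → right → right → down → right → right → right → right → up → right

Solution:

┌─────┬─────────┐
│8 9 0│      6 B│
│ ╶─┐ └─────╴ ╷ │
│7 6│1 2 3 4 5│ │
│ ╷ └─────────┴─┤
│ │5 4 3 2 1 A  │
│ ├───────┐ ┌─╴ │
│ │       │ │   │
│ │ ╶───┐ └─┤ ╷ │
│ │     │   │ │ │
├─┴───╴ ├─┐ ╵ │ │
│       │ │   │ │
├─┬─────┘ └───┤ │
│ │           │ │
│ │ ┌───┐ ┌─╴ │ │
│ │ │   │ │   │ │
│ ╵ ╵ ╷ │ └───┘ │
│     │ │       │
└─────┴─┴───────┘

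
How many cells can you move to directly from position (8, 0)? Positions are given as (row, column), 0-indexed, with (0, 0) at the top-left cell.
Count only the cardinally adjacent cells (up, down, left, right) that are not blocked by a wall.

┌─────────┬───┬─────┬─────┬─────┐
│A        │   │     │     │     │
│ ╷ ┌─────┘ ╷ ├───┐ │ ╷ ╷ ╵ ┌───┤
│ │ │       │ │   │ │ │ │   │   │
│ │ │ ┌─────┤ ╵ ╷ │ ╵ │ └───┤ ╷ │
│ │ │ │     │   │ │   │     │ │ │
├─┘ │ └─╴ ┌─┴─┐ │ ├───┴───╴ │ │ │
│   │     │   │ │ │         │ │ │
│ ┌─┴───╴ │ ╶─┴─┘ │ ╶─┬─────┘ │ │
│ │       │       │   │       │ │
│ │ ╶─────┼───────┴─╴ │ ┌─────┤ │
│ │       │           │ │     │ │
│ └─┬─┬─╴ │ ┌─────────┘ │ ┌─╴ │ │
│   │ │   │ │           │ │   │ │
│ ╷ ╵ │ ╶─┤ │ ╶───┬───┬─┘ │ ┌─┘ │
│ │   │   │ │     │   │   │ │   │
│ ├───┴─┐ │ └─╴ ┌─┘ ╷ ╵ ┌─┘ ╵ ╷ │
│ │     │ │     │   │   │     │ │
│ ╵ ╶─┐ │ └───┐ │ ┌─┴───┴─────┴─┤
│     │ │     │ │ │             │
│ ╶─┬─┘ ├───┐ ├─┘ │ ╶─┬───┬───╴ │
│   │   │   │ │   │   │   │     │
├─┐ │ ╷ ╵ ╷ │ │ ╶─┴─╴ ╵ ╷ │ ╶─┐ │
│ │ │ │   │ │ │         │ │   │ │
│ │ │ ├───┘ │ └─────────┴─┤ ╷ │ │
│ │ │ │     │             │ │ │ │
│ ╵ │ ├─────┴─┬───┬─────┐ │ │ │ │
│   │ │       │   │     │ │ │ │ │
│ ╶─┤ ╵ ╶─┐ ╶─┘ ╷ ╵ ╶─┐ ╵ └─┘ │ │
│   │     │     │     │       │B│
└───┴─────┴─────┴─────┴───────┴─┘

Checking passable neighbors of (8, 0):
Neighbors: (7, 0), (9, 0)
Count: 2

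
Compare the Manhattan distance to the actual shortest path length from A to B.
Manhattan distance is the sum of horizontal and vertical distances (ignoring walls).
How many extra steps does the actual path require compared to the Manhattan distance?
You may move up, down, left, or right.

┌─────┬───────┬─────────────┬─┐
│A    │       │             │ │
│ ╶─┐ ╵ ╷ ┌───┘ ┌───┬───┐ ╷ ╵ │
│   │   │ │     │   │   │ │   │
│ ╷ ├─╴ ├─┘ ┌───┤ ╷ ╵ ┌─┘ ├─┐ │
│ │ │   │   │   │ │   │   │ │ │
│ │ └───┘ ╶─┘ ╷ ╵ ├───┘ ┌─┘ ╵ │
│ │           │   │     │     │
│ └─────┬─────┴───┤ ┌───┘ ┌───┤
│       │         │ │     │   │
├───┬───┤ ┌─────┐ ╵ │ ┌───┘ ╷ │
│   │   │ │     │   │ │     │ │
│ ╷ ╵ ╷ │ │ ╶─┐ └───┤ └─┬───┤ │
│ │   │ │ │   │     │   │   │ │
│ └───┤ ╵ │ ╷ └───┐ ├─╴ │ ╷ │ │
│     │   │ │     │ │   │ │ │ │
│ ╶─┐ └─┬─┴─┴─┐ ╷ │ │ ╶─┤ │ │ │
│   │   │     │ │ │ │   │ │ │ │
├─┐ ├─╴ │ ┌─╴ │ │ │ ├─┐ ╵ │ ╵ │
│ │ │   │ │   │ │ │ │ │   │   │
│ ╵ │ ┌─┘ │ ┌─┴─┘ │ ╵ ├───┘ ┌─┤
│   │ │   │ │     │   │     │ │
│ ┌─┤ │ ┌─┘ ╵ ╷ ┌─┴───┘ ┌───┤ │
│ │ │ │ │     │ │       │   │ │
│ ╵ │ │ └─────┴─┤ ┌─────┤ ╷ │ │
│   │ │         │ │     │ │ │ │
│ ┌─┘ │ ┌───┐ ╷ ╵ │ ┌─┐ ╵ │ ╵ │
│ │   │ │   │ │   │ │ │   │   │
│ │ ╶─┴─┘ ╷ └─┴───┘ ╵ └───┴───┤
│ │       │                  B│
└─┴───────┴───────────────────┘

Manhattan distance: |14 - 0| + |14 - 0| = 28
Actual path length: 72
Extra steps: 72 - 28 = 44

Solution:

┌─────┬───────┬─────────────┬─┐
│A    │       │↱ → → → → ↓  │ │
│ ╶─┐ ╵ ╷ ┌───┘ ┌───┬───┐ ╷ ╵ │
│↳ ↓│   │ │↱ → ↑│   │   │↓│   │
│ ╷ ├─╴ ├─┘ ┌───┤ ╷ ╵ ┌─┘ ├─┐ │
│ │↓│   │↱ ↑│   │ │   │↓ ↲│ │ │
│ │ └───┘ ╶─┘ ╷ ╵ ├───┘ ┌─┘ ╵ │
│ │↳ → → ↑    │   │↓ ← ↲│     │
│ └─────┬─────┴───┤ ┌───┘ ┌───┤
│       │↓ ← ← ← ↰│↓│     │   │
├───┬───┤ ┌─────┐ ╵ │ ┌───┘ ╷ │
│↓ ↰│↓ ↰│↓│     │↑ ↲│ │     │ │
│ ╷ ╵ ╷ │ │ ╶─┐ └───┤ └─┬───┤ │
│↓│↑ ↲│↑│↓│   │     │   │   │ │
│ └───┤ ╵ │ ╷ └───┐ ├─╴ │ ╷ │ │
│↳ → ↓│↑ ↲│ │     │ │   │ │ │ │
│ ╶─┐ └─┬─┴─┴─┐ ╷ │ │ ╶─┤ │ │ │
│   │↳ ↓│     │ │ │ │   │ │ │ │
├─┐ ├─╴ │ ┌─╴ │ │ │ ├─┐ ╵ │ ╵ │
│ │ │↓ ↲│ │   │ │ │ │ │   │   │
│ ╵ │ ┌─┘ │ ┌─┴─┘ │ ╵ ├───┘ ┌─┤
│   │↓│   │ │     │   │     │ │
│ ┌─┤ │ ┌─┘ ╵ ╷ ┌─┴───┘ ┌───┤ │
│ │ │↓│ │     │ │       │   │ │
│ ╵ │ │ └─────┴─┤ ┌─────┤ ╷ │ │
│   │↓│         │ │     │ │ │ │
│ ┌─┘ │ ┌───┐ ╷ ╵ │ ┌─┐ ╵ │ ╵ │
│ │↓ ↲│ │↱ ↓│ │   │ │ │   │   │
│ │ ╶─┴─┘ ╷ └─┴───┘ ╵ └───┴───┤
│ │↳ → → ↑│↳ → → → → → → → → B│
└─┴───────┴───────────────────┘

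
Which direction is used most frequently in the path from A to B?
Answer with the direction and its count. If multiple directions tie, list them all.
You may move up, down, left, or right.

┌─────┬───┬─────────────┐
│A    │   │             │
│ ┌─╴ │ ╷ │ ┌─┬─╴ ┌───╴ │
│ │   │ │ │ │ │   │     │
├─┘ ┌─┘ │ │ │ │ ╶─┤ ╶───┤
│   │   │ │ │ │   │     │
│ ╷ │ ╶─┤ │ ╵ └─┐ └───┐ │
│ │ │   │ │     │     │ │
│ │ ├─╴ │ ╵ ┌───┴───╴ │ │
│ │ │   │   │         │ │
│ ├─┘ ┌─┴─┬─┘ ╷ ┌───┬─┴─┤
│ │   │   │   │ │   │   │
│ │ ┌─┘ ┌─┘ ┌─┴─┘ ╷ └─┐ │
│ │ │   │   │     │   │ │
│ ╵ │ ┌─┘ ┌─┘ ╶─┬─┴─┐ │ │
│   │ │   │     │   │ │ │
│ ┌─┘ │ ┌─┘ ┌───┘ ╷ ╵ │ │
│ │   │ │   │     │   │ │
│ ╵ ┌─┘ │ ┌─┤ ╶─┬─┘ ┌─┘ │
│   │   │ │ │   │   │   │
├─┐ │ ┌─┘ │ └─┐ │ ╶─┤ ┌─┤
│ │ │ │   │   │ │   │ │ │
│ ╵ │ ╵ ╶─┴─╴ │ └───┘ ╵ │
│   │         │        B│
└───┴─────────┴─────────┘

Directions: right, right, down, left, down, left, down, down, down, down, down, right, up, up, right, up, right, up, left, up, right, up, up, right, down, down, down, down, right, up, up, up, up, right, right, right, down, left, down, right, down, right, right, down, left, left, left, left, down, left, down, left, down, left, down, down, left, down, down, right, up, right, up, up, right, up, right, up, right, right, up, right, down, right, down, down, left, up, left, down, left, left, down, right, down, down, right, right, right, right
Counts: {'right': 27, 'down': 29, 'left': 16, 'up': 18}
Most common: down (29 times)

Solution:

┌─────┬───┬─────────────┐
│A → ↓│↱ ↓│↱ → → ↓      │
│ ┌─╴ │ ╷ │ ┌─┬─╴ ┌───╴ │
│ │↓ ↲│↑│↓│↑│ │↓ ↲│     │
├─┘ ┌─┘ │ │ │ │ ╶─┤ ╶───┤
│↓ ↲│↱ ↑│↓│↑│ │↳ ↓│     │
│ ╷ │ ╶─┤ │ ╵ └─┐ └───┐ │
│↓│ │↑ ↰│↓│↑    │↳ → ↓│ │
│ │ ├─╴ │ ╵ ┌───┴───╴ │ │
│↓│ │↱ ↑│↳ ↑│↓ ← ← ← ↲│ │
│ ├─┘ ┌─┴─┬─┘ ╷ ┌───┬─┴─┤
│↓│↱ ↑│   │↓ ↲│ │↱ ↓│   │
│ │ ┌─┘ ┌─┘ ┌─┴─┘ ╷ └─┐ │
│↓│↑│   │↓ ↲│↱ → ↑│↳ ↓│ │
│ ╵ │ ┌─┘ ┌─┘ ╶─┬─┴─┐ │ │
│↳ ↑│ │↓ ↲│↱ ↑  │↓ ↰│↓│ │
│ ┌─┘ │ ┌─┘ ┌───┘ ╷ ╵ │ │
│ │   │↓│↱ ↑│↓ ← ↲│↑ ↲│ │
│ ╵ ┌─┘ │ ┌─┤ ╶─┬─┘ ┌─┘ │
│   │↓ ↲│↑│ │↳ ↓│   │   │
├─┐ │ ┌─┘ │ └─┐ │ ╶─┤ ┌─┤
│ │ │↓│↱ ↑│   │↓│   │ │ │
│ ╵ │ ╵ ╶─┴─╴ │ └───┘ ╵ │
│   │↳ ↑      │↳ → → → B│
└───┴─────────┴─────────┘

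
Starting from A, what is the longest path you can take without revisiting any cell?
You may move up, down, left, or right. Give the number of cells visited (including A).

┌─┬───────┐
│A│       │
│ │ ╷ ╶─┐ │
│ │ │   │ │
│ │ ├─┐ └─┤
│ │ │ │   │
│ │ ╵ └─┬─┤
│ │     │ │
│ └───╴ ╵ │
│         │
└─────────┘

Finding longest simple path using DFS:
Start: (0, 0)
Longest path visits 19 cells
Path: A → down → down → down → down → right → right → right → up → left → left → up → up → up → right → down → right → down → right

Solution:

┌─┬───────┐
│A│↱ ↓    │
│ │ ╷ ╶─┐ │
│↓│↑│↳ ↓│ │
│ │ ├─┐ └─┤
│↓│↑│ │↳ B│
│ │ ╵ └─┬─┤
│↓│↑ ← ↰│ │
│ └───╴ ╵ │
│↳ → → ↑  │
└─────────┘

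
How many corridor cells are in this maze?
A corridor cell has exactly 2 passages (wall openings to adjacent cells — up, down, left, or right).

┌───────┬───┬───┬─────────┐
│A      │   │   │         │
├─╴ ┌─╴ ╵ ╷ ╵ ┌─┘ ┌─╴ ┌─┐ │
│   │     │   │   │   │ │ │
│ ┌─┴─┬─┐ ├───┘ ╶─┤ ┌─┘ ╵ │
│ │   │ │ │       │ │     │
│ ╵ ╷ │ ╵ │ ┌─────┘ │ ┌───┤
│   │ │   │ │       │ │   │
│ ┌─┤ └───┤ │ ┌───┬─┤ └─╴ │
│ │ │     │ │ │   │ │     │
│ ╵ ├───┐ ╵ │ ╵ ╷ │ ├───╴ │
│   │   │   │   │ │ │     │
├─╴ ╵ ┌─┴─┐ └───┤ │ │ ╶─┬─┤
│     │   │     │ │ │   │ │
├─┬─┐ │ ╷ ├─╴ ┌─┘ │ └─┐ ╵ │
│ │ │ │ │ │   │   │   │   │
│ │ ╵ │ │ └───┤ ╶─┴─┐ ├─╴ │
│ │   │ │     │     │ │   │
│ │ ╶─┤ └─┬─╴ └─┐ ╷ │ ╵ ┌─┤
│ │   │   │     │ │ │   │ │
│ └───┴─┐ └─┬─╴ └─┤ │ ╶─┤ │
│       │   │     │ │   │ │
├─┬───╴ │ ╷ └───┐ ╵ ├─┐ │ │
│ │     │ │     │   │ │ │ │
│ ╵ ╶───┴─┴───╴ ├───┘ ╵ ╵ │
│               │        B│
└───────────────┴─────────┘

Counting cells with exactly 2 passages:
Total corridor cells: 121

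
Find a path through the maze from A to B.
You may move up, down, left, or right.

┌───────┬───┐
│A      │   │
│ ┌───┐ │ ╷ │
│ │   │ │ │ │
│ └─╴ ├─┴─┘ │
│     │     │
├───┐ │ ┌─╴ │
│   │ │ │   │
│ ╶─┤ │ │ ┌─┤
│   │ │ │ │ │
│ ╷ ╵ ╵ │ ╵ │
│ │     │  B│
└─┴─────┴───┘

Finding the shortest path through the maze:
Path length: 18 steps
Directions: down → down → right → right → down → down → down → right → up → up → up → right → right → down → left → down → down → right

Solution:

┌───────┬───┐
│A      │   │
│ ┌───┐ │ ╷ │
│↓│   │ │ │ │
│ └─╴ ├─┴─┘ │
│↳ → ↓│↱ → ↓│
├───┐ │ ┌─╴ │
│   │↓│↑│↓ ↲│
│ ╶─┤ │ │ ┌─┤
│   │↓│↑│↓│ │
│ ╷ ╵ ╵ │ ╵ │
│ │  ↳ ↑│↳ B│
└─┴─────┴───┘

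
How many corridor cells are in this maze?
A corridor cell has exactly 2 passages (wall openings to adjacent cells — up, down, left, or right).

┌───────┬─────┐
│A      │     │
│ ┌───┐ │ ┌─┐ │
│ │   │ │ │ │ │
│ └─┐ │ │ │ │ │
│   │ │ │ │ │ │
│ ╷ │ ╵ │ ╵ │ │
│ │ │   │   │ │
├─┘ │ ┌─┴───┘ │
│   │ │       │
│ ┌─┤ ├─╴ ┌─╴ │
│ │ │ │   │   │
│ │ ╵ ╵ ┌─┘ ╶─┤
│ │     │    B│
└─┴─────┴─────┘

Counting cells with exactly 2 passages:
Total corridor cells: 35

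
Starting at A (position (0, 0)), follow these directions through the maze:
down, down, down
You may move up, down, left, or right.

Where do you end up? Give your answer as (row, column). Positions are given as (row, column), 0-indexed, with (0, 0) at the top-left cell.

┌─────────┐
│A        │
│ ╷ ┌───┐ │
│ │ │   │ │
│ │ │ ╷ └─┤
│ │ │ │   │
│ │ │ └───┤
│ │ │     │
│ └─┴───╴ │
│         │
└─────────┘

Following directions step by step:
Start: (0, 0)
  down: (0, 0) → (1, 0)
  down: (1, 0) → (2, 0)
  down: (2, 0) → (3, 0)
Final position: (3, 0)

Path taken:

┌─────────┐
│A        │
│ ╷ ┌───┐ │
│↓│ │   │ │
│ │ │ ╷ └─┤
│↓│ │ │   │
│ │ │ └───┤
│B│ │     │
│ └─┴───╴ │
│         │
└─────────┘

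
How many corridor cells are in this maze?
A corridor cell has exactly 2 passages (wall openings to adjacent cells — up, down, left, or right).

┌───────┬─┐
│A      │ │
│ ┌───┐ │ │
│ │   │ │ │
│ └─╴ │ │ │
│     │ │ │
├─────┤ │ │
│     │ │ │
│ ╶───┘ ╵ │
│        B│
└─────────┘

Counting cells with exactly 2 passages:
Total corridor cells: 21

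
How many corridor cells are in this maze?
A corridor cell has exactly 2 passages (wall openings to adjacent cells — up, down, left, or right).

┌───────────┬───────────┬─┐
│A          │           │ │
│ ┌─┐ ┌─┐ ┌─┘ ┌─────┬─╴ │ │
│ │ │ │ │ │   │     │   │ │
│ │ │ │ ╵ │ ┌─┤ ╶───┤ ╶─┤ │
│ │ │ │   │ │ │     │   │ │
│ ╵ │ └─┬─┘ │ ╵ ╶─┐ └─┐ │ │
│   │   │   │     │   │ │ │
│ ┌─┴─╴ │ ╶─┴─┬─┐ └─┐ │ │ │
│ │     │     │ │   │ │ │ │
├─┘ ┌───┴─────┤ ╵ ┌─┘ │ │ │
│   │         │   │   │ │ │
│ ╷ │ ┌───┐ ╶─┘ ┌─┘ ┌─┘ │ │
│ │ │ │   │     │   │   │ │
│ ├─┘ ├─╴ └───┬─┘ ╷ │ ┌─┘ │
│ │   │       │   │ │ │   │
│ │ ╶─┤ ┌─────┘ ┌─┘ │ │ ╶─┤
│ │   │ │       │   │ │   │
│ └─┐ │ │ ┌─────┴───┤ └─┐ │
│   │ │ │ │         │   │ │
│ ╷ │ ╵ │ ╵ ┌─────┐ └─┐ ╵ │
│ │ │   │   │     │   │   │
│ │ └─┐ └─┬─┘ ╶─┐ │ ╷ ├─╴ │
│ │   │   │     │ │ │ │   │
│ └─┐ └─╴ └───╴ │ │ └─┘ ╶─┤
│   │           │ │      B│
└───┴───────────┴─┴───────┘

Counting cells with exactly 2 passages:
Total corridor cells: 131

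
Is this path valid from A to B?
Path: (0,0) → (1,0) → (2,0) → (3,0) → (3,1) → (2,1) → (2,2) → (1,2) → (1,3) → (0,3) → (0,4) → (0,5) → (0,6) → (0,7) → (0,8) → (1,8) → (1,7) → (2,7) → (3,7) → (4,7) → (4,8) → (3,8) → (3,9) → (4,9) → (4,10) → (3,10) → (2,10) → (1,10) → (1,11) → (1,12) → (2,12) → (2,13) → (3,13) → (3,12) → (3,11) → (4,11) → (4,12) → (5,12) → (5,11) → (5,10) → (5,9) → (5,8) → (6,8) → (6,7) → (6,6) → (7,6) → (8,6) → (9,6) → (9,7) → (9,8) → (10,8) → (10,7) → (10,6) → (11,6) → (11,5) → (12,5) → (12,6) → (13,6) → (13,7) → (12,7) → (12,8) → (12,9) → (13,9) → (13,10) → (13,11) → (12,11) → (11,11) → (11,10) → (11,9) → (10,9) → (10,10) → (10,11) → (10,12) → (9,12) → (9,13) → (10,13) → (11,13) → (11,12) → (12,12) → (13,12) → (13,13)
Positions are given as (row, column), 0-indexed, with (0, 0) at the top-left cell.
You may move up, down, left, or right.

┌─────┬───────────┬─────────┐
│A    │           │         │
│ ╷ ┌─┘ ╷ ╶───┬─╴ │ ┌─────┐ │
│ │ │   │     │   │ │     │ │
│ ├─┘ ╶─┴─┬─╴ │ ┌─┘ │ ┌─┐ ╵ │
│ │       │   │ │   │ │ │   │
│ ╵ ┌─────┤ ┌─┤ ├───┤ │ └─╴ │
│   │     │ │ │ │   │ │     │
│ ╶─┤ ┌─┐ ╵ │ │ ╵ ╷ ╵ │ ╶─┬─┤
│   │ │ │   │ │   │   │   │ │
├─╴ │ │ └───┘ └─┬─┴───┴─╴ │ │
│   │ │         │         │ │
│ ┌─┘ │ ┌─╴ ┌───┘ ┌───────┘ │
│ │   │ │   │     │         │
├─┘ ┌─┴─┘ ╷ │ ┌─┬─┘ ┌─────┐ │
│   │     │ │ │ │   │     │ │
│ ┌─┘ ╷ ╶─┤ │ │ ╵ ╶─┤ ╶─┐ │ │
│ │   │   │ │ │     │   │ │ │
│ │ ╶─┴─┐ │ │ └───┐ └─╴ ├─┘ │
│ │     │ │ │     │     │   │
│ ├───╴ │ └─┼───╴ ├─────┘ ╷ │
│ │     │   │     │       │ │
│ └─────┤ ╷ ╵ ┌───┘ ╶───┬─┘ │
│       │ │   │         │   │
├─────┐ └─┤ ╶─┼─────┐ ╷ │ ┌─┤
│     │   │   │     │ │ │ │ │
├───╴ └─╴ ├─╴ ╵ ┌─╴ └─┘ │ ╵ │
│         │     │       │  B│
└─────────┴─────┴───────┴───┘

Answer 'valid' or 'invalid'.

Checking path validity:
Result: All consecutive moves are passable.

valid

Correct solution:

┌─────┬───────────┬─────────┐
│A    │↱ → → → → ↓│         │
│ ╷ ┌─┘ ╷ ╶───┬─╴ │ ┌─────┐ │
│↓│ │↱ ↑│     │↓ ↲│ │↱ → ↓│ │
│ ├─┘ ╶─┴─┬─╴ │ ┌─┘ │ ┌─┐ ╵ │
│↓│↱ ↑    │   │↓│   │↑│ │↳ ↓│
│ ╵ ┌─────┤ ┌─┤ ├───┤ │ └─╴ │
│↳ ↑│     │ │ │↓│↱ ↓│↑│↓ ← ↲│
│ ╶─┤ ┌─┐ ╵ │ │ ╵ ╷ ╵ │ ╶─┬─┤
│   │ │ │   │ │↳ ↑│↳ ↑│↳ ↓│ │
├─╴ │ │ └───┘ └─┬─┴───┴─╴ │ │
│   │ │         │↓ ← ← ← ↲│ │
│ ┌─┘ │ ┌─╴ ┌───┘ ┌───────┘ │
│ │   │ │   │↓ ← ↲│         │
├─┘ ┌─┴─┘ ╷ │ ┌─┬─┘ ┌─────┐ │
│   │     │ │↓│ │   │     │ │
│ ┌─┘ ╷ ╶─┤ │ │ ╵ ╶─┤ ╶─┐ │ │
│ │   │   │ │↓│     │   │ │ │
│ │ ╶─┴─┐ │ │ └───┐ └─╴ ├─┘ │
│ │     │ │ │↳ → ↓│     │↱ ↓│
│ ├───╴ │ └─┼───╴ ├─────┘ ╷ │
│ │     │   │↓ ← ↲│↱ → → ↑│↓│
│ └─────┤ ╷ ╵ ┌───┘ ╶───┬─┘ │
│       │ │↓ ↲│    ↑ ← ↰│↓ ↲│
├─────┐ └─┤ ╶─┼─────┐ ╷ │ ┌─┤
│     │   │↳ ↓│↱ → ↓│ │↑│↓│ │
├───╴ └─╴ ├─╴ ╵ ┌─╴ └─┘ │ ╵ │
│         │  ↳ ↑│  ↳ → ↑│↳ B│
└─────────┴─────┴───────┴───┘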